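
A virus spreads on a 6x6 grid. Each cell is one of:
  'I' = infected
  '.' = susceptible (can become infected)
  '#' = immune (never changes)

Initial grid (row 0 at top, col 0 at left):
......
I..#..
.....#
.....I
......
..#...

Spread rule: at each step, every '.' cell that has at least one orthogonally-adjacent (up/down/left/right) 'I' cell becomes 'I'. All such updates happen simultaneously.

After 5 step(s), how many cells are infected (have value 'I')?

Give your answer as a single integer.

Step 0 (initial): 2 infected
Step 1: +5 new -> 7 infected
Step 2: +8 new -> 15 infected
Step 3: +9 new -> 24 infected
Step 4: +7 new -> 31 infected
Step 5: +2 new -> 33 infected

Answer: 33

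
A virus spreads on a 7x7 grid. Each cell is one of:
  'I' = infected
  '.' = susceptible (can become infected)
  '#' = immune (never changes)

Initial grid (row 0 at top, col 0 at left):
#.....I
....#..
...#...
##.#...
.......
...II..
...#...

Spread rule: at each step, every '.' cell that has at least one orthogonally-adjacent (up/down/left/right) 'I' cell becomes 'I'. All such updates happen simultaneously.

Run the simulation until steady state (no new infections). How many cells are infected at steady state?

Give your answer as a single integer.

Answer: 42

Derivation:
Step 0 (initial): 3 infected
Step 1: +7 new -> 10 infected
Step 2: +10 new -> 20 infected
Step 3: +11 new -> 31 infected
Step 4: +5 new -> 36 infected
Step 5: +3 new -> 39 infected
Step 6: +2 new -> 41 infected
Step 7: +1 new -> 42 infected
Step 8: +0 new -> 42 infected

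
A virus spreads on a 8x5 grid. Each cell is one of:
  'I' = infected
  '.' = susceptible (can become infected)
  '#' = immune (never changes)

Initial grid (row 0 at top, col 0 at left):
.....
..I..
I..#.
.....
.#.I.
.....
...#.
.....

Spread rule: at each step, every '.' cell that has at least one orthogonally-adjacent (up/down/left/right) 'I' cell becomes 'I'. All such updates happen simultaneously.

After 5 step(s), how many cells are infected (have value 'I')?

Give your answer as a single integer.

Step 0 (initial): 3 infected
Step 1: +11 new -> 14 infected
Step 2: +10 new -> 24 infected
Step 3: +6 new -> 30 infected
Step 4: +4 new -> 34 infected
Step 5: +3 new -> 37 infected

Answer: 37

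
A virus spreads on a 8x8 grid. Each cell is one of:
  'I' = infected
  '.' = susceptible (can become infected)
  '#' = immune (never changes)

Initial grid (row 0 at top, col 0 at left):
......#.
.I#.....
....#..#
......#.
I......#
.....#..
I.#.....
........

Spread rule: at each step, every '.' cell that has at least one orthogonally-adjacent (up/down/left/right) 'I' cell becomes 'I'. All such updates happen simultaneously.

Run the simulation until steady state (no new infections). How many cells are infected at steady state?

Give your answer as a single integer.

Answer: 55

Derivation:
Step 0 (initial): 3 infected
Step 1: +8 new -> 11 infected
Step 2: +8 new -> 19 infected
Step 3: +6 new -> 25 infected
Step 4: +6 new -> 31 infected
Step 5: +7 new -> 38 infected
Step 6: +5 new -> 43 infected
Step 7: +5 new -> 48 infected
Step 8: +5 new -> 53 infected
Step 9: +2 new -> 55 infected
Step 10: +0 new -> 55 infected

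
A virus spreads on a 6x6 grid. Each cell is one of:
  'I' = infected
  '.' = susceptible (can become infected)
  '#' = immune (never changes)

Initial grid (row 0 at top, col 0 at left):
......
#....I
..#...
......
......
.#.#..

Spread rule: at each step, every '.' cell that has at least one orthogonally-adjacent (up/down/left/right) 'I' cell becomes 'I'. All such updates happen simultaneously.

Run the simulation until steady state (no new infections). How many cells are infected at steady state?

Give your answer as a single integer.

Step 0 (initial): 1 infected
Step 1: +3 new -> 4 infected
Step 2: +4 new -> 8 infected
Step 3: +5 new -> 13 infected
Step 4: +5 new -> 18 infected
Step 5: +5 new -> 23 infected
Step 6: +4 new -> 27 infected
Step 7: +3 new -> 30 infected
Step 8: +1 new -> 31 infected
Step 9: +1 new -> 32 infected
Step 10: +0 new -> 32 infected

Answer: 32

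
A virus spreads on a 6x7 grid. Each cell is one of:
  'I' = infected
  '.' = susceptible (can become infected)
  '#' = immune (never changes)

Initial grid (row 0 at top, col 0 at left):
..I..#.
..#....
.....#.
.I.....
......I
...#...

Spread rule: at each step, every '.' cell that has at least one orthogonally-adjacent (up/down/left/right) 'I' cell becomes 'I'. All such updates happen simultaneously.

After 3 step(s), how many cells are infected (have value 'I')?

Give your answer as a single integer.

Answer: 35

Derivation:
Step 0 (initial): 3 infected
Step 1: +9 new -> 12 infected
Step 2: +14 new -> 26 infected
Step 3: +9 new -> 35 infected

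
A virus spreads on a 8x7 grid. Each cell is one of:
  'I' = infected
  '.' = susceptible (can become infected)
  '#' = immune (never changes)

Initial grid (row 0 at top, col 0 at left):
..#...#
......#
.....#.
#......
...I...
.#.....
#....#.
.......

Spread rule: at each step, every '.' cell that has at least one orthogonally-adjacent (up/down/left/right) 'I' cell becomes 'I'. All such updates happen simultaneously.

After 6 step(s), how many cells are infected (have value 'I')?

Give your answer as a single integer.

Step 0 (initial): 1 infected
Step 1: +4 new -> 5 infected
Step 2: +8 new -> 13 infected
Step 3: +11 new -> 24 infected
Step 4: +10 new -> 34 infected
Step 5: +8 new -> 42 infected
Step 6: +5 new -> 47 infected

Answer: 47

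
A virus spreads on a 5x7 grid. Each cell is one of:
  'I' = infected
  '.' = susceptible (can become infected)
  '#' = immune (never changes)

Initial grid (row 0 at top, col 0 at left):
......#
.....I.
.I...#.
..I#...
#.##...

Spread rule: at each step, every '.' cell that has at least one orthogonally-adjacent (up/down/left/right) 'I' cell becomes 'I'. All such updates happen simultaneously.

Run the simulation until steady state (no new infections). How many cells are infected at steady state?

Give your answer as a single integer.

Step 0 (initial): 3 infected
Step 1: +7 new -> 10 infected
Step 2: +10 new -> 20 infected
Step 3: +5 new -> 25 infected
Step 4: +3 new -> 28 infected
Step 5: +1 new -> 29 infected
Step 6: +0 new -> 29 infected

Answer: 29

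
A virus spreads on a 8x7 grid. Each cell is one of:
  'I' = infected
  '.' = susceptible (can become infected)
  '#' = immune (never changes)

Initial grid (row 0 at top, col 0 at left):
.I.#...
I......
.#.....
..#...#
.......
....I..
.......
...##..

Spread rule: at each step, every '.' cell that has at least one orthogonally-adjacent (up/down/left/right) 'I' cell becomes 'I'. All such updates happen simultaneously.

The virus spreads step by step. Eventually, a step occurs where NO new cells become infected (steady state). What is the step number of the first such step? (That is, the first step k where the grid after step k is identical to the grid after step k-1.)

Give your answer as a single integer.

Answer: 8

Derivation:
Step 0 (initial): 3 infected
Step 1: +8 new -> 11 infected
Step 2: +9 new -> 20 infected
Step 3: +13 new -> 33 infected
Step 4: +8 new -> 41 infected
Step 5: +5 new -> 46 infected
Step 6: +3 new -> 49 infected
Step 7: +1 new -> 50 infected
Step 8: +0 new -> 50 infected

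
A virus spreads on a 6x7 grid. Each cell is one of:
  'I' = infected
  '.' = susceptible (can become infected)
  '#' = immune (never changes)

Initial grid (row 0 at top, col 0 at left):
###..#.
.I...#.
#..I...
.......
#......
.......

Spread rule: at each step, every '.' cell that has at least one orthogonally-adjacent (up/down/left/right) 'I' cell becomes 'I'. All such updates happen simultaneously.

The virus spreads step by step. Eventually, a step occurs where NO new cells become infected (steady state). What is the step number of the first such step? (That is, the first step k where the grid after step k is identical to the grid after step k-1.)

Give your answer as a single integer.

Answer: 7

Derivation:
Step 0 (initial): 2 infected
Step 1: +7 new -> 9 infected
Step 2: +7 new -> 16 infected
Step 3: +8 new -> 24 infected
Step 4: +6 new -> 30 infected
Step 5: +4 new -> 34 infected
Step 6: +1 new -> 35 infected
Step 7: +0 new -> 35 infected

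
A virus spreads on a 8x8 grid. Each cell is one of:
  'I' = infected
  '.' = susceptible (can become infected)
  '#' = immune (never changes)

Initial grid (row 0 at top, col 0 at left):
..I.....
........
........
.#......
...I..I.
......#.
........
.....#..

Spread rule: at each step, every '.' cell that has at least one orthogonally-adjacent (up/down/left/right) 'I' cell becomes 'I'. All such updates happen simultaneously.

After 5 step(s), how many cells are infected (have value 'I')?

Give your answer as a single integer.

Answer: 60

Derivation:
Step 0 (initial): 3 infected
Step 1: +10 new -> 13 infected
Step 2: +17 new -> 30 infected
Step 3: +15 new -> 45 infected
Step 4: +11 new -> 56 infected
Step 5: +4 new -> 60 infected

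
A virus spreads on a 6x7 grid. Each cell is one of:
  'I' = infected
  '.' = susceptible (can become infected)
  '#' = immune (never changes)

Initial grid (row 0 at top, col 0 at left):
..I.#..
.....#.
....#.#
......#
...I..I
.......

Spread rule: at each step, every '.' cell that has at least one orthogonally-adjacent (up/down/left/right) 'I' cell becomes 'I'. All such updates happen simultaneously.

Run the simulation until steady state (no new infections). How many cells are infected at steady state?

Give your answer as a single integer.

Step 0 (initial): 3 infected
Step 1: +9 new -> 12 infected
Step 2: +12 new -> 24 infected
Step 3: +7 new -> 31 infected
Step 4: +3 new -> 34 infected
Step 5: +0 new -> 34 infected

Answer: 34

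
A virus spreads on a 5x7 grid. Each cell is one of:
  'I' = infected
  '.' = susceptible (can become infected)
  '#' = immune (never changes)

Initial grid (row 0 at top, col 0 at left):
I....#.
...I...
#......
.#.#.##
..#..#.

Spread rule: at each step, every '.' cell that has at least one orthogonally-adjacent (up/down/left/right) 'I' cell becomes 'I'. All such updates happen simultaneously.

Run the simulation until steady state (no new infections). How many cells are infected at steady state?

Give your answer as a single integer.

Step 0 (initial): 2 infected
Step 1: +6 new -> 8 infected
Step 2: +6 new -> 14 infected
Step 3: +5 new -> 19 infected
Step 4: +3 new -> 22 infected
Step 5: +1 new -> 23 infected
Step 6: +0 new -> 23 infected

Answer: 23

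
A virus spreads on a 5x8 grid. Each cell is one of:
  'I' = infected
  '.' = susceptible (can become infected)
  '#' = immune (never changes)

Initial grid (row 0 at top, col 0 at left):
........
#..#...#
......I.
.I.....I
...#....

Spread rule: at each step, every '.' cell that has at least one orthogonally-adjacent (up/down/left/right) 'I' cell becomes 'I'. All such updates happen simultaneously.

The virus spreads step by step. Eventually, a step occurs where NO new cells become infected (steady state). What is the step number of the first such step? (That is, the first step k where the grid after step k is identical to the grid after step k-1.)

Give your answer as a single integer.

Step 0 (initial): 3 infected
Step 1: +9 new -> 12 infected
Step 2: +11 new -> 23 infected
Step 3: +8 new -> 31 infected
Step 4: +4 new -> 35 infected
Step 5: +1 new -> 36 infected
Step 6: +0 new -> 36 infected

Answer: 6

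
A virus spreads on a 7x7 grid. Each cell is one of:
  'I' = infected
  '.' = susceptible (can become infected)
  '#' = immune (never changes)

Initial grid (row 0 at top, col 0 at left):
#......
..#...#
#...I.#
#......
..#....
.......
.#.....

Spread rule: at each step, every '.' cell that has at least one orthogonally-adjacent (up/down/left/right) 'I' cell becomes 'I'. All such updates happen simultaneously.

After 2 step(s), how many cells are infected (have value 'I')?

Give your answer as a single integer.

Step 0 (initial): 1 infected
Step 1: +4 new -> 5 infected
Step 2: +7 new -> 12 infected

Answer: 12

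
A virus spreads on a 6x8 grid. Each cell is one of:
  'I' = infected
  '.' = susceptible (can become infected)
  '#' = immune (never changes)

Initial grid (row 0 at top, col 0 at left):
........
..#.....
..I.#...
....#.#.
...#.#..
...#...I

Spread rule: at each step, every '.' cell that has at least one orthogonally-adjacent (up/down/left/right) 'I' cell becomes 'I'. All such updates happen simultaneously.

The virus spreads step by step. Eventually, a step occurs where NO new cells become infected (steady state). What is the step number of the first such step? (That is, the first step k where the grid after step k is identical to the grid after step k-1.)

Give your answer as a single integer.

Step 0 (initial): 2 infected
Step 1: +5 new -> 7 infected
Step 2: +9 new -> 16 infected
Step 3: +9 new -> 25 infected
Step 4: +9 new -> 34 infected
Step 5: +5 new -> 39 infected
Step 6: +2 new -> 41 infected
Step 7: +0 new -> 41 infected

Answer: 7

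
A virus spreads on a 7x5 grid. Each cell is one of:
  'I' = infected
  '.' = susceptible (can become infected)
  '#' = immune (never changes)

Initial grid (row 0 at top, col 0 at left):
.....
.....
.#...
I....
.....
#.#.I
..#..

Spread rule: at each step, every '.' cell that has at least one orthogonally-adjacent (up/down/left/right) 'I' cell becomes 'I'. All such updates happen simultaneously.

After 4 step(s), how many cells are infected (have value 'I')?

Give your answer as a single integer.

Step 0 (initial): 2 infected
Step 1: +6 new -> 8 infected
Step 2: +6 new -> 14 infected
Step 3: +7 new -> 21 infected
Step 4: +5 new -> 26 infected

Answer: 26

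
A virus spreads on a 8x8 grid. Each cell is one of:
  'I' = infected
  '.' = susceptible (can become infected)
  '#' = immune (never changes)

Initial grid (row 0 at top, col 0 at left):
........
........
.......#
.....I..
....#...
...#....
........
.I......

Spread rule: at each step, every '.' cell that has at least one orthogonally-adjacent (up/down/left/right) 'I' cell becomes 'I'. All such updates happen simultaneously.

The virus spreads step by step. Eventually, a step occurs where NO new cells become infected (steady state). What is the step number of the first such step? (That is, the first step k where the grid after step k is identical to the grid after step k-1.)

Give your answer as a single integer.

Answer: 9

Derivation:
Step 0 (initial): 2 infected
Step 1: +7 new -> 9 infected
Step 2: +11 new -> 20 infected
Step 3: +15 new -> 35 infected
Step 4: +12 new -> 47 infected
Step 5: +7 new -> 54 infected
Step 6: +4 new -> 58 infected
Step 7: +2 new -> 60 infected
Step 8: +1 new -> 61 infected
Step 9: +0 new -> 61 infected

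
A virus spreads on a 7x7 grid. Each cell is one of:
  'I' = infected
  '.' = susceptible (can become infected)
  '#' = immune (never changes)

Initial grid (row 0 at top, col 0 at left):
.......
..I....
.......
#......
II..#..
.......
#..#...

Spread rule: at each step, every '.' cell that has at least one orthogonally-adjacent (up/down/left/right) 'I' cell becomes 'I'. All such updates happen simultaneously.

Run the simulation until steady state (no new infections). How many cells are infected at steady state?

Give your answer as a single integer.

Answer: 45

Derivation:
Step 0 (initial): 3 infected
Step 1: +8 new -> 11 infected
Step 2: +10 new -> 21 infected
Step 3: +8 new -> 29 infected
Step 4: +5 new -> 34 infected
Step 5: +5 new -> 39 infected
Step 6: +4 new -> 43 infected
Step 7: +2 new -> 45 infected
Step 8: +0 new -> 45 infected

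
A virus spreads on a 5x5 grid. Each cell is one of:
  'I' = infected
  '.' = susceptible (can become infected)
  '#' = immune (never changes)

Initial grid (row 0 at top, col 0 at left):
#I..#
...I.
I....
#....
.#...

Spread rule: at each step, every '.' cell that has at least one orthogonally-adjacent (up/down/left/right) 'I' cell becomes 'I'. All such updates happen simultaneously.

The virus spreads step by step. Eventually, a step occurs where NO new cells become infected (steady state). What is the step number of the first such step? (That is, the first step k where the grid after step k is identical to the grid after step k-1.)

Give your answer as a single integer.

Answer: 5

Derivation:
Step 0 (initial): 3 infected
Step 1: +8 new -> 11 infected
Step 2: +4 new -> 15 infected
Step 3: +3 new -> 18 infected
Step 4: +2 new -> 20 infected
Step 5: +0 new -> 20 infected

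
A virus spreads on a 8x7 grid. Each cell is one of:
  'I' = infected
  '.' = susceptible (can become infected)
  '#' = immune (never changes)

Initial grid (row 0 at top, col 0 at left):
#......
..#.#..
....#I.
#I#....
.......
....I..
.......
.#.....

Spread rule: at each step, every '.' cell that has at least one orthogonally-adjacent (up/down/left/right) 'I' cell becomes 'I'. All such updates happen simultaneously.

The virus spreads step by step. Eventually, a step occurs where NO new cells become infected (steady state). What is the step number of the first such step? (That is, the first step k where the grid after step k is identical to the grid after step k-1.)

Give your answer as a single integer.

Step 0 (initial): 3 infected
Step 1: +9 new -> 12 infected
Step 2: +17 new -> 29 infected
Step 3: +13 new -> 42 infected
Step 4: +6 new -> 48 infected
Step 5: +1 new -> 49 infected
Step 6: +0 new -> 49 infected

Answer: 6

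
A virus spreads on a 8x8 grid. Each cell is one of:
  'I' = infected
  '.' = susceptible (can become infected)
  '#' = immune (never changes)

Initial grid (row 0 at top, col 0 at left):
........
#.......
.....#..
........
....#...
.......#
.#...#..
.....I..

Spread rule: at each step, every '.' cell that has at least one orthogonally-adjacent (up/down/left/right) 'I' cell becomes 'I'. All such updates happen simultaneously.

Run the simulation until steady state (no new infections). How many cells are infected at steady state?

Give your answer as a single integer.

Answer: 58

Derivation:
Step 0 (initial): 1 infected
Step 1: +2 new -> 3 infected
Step 2: +4 new -> 7 infected
Step 3: +5 new -> 12 infected
Step 4: +5 new -> 17 infected
Step 5: +6 new -> 23 infected
Step 6: +7 new -> 30 infected
Step 7: +7 new -> 37 infected
Step 8: +8 new -> 45 infected
Step 9: +7 new -> 52 infected
Step 10: +4 new -> 56 infected
Step 11: +1 new -> 57 infected
Step 12: +1 new -> 58 infected
Step 13: +0 new -> 58 infected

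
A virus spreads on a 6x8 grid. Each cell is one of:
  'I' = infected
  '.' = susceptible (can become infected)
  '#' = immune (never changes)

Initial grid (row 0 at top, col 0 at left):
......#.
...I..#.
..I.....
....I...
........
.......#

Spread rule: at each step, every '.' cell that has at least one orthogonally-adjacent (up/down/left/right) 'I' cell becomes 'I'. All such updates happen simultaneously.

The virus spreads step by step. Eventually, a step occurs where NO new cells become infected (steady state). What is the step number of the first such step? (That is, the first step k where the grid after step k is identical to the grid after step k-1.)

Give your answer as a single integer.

Step 0 (initial): 3 infected
Step 1: +10 new -> 13 infected
Step 2: +12 new -> 25 infected
Step 3: +11 new -> 36 infected
Step 4: +6 new -> 42 infected
Step 5: +2 new -> 44 infected
Step 6: +1 new -> 45 infected
Step 7: +0 new -> 45 infected

Answer: 7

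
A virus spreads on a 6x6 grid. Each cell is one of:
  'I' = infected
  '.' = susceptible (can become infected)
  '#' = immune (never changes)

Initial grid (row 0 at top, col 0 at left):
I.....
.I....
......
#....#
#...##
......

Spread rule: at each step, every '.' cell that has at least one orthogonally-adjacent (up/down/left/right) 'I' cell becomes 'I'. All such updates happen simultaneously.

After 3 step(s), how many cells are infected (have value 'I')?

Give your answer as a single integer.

Step 0 (initial): 2 infected
Step 1: +4 new -> 6 infected
Step 2: +5 new -> 11 infected
Step 3: +5 new -> 16 infected

Answer: 16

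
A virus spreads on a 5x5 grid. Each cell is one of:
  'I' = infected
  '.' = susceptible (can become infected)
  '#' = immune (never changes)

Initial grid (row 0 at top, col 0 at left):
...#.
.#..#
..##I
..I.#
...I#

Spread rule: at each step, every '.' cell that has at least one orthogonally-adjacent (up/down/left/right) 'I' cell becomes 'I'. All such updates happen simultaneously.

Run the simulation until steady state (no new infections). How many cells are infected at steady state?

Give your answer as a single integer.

Answer: 17

Derivation:
Step 0 (initial): 3 infected
Step 1: +3 new -> 6 infected
Step 2: +3 new -> 9 infected
Step 3: +2 new -> 11 infected
Step 4: +1 new -> 12 infected
Step 5: +1 new -> 13 infected
Step 6: +1 new -> 14 infected
Step 7: +1 new -> 15 infected
Step 8: +1 new -> 16 infected
Step 9: +1 new -> 17 infected
Step 10: +0 new -> 17 infected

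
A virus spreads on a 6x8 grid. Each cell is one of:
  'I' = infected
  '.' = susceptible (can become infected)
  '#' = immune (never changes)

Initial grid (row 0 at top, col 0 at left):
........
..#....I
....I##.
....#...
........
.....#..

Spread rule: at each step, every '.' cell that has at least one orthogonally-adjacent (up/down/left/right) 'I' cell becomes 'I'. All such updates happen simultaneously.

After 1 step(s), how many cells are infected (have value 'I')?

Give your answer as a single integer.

Step 0 (initial): 2 infected
Step 1: +5 new -> 7 infected

Answer: 7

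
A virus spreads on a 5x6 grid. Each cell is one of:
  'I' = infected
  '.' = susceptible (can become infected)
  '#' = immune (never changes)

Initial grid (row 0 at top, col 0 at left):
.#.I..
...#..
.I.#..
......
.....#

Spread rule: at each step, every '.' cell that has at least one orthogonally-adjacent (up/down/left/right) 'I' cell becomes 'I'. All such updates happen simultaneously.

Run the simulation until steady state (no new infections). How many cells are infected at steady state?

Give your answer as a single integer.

Step 0 (initial): 2 infected
Step 1: +6 new -> 8 infected
Step 2: +7 new -> 15 infected
Step 3: +6 new -> 21 infected
Step 4: +3 new -> 24 infected
Step 5: +2 new -> 26 infected
Step 6: +0 new -> 26 infected

Answer: 26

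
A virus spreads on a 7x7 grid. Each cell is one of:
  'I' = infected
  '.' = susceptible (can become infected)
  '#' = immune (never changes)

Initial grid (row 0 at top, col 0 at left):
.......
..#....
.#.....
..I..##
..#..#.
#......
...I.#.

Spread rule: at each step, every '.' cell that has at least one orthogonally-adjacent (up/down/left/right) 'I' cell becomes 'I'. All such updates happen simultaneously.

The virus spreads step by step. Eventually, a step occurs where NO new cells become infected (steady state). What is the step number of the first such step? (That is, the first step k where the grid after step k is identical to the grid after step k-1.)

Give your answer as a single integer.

Answer: 8

Derivation:
Step 0 (initial): 2 infected
Step 1: +6 new -> 8 infected
Step 2: +8 new -> 16 infected
Step 3: +8 new -> 24 infected
Step 4: +5 new -> 29 infected
Step 5: +8 new -> 37 infected
Step 6: +3 new -> 40 infected
Step 7: +1 new -> 41 infected
Step 8: +0 new -> 41 infected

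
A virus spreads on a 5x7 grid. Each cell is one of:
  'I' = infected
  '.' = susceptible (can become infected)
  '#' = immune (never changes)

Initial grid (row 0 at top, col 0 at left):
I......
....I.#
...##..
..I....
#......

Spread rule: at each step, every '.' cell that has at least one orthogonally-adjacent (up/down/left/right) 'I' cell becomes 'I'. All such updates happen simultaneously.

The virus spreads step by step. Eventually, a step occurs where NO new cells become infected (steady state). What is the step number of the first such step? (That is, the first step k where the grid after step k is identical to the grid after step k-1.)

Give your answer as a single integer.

Answer: 6

Derivation:
Step 0 (initial): 3 infected
Step 1: +9 new -> 12 infected
Step 2: +12 new -> 24 infected
Step 3: +4 new -> 28 infected
Step 4: +2 new -> 30 infected
Step 5: +1 new -> 31 infected
Step 6: +0 new -> 31 infected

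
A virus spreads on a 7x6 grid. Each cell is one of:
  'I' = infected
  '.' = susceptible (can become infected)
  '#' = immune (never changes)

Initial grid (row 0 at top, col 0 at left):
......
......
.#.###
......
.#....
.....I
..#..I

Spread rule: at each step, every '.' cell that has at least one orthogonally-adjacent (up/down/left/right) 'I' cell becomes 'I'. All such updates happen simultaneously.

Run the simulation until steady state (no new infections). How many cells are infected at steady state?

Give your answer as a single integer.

Answer: 36

Derivation:
Step 0 (initial): 2 infected
Step 1: +3 new -> 5 infected
Step 2: +4 new -> 9 infected
Step 3: +3 new -> 12 infected
Step 4: +3 new -> 15 infected
Step 5: +3 new -> 18 infected
Step 6: +4 new -> 22 infected
Step 7: +2 new -> 24 infected
Step 8: +4 new -> 28 infected
Step 9: +4 new -> 32 infected
Step 10: +3 new -> 35 infected
Step 11: +1 new -> 36 infected
Step 12: +0 new -> 36 infected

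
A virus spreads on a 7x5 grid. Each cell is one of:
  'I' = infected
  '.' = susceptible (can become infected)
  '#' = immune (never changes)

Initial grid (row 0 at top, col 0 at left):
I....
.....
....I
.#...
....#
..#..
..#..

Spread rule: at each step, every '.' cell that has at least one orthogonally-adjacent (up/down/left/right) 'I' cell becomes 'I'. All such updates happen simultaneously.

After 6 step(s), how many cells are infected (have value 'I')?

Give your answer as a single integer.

Answer: 30

Derivation:
Step 0 (initial): 2 infected
Step 1: +5 new -> 7 infected
Step 2: +7 new -> 14 infected
Step 3: +6 new -> 20 infected
Step 4: +3 new -> 23 infected
Step 5: +4 new -> 27 infected
Step 6: +3 new -> 30 infected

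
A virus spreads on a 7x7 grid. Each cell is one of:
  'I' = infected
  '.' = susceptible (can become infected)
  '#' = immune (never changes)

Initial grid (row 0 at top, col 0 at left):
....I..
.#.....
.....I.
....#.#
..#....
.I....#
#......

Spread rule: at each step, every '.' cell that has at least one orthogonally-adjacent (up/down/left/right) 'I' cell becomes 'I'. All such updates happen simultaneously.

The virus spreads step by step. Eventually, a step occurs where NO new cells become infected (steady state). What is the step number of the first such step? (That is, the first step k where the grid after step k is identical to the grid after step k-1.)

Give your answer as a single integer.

Step 0 (initial): 3 infected
Step 1: +11 new -> 14 infected
Step 2: +10 new -> 24 infected
Step 3: +13 new -> 37 infected
Step 4: +4 new -> 41 infected
Step 5: +2 new -> 43 infected
Step 6: +0 new -> 43 infected

Answer: 6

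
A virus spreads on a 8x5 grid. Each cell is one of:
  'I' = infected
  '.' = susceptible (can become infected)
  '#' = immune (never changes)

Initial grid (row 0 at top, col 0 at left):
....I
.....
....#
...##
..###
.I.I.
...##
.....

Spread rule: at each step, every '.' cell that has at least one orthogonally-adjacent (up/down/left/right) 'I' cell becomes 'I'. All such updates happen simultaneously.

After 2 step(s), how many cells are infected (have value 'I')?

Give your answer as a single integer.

Answer: 17

Derivation:
Step 0 (initial): 3 infected
Step 1: +7 new -> 10 infected
Step 2: +7 new -> 17 infected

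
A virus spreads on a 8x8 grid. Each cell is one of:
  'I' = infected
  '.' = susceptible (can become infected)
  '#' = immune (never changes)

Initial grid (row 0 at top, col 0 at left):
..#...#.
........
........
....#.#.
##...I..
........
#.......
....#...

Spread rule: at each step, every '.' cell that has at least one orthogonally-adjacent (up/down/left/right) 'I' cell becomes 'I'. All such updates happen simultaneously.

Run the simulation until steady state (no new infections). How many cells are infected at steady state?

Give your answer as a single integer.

Answer: 56

Derivation:
Step 0 (initial): 1 infected
Step 1: +4 new -> 5 infected
Step 2: +6 new -> 11 infected
Step 3: +11 new -> 22 infected
Step 4: +10 new -> 32 infected
Step 5: +9 new -> 41 infected
Step 6: +8 new -> 49 infected
Step 7: +3 new -> 52 infected
Step 8: +3 new -> 55 infected
Step 9: +1 new -> 56 infected
Step 10: +0 new -> 56 infected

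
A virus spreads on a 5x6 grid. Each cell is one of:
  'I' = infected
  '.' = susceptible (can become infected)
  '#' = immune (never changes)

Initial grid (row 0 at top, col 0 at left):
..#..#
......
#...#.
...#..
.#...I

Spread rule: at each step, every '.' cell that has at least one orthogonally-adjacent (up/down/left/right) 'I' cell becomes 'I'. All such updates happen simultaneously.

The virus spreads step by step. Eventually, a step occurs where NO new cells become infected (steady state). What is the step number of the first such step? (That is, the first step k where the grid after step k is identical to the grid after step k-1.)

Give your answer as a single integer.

Answer: 10

Derivation:
Step 0 (initial): 1 infected
Step 1: +2 new -> 3 infected
Step 2: +3 new -> 6 infected
Step 3: +2 new -> 8 infected
Step 4: +2 new -> 10 infected
Step 5: +4 new -> 14 infected
Step 6: +5 new -> 19 infected
Step 7: +2 new -> 21 infected
Step 8: +2 new -> 23 infected
Step 9: +1 new -> 24 infected
Step 10: +0 new -> 24 infected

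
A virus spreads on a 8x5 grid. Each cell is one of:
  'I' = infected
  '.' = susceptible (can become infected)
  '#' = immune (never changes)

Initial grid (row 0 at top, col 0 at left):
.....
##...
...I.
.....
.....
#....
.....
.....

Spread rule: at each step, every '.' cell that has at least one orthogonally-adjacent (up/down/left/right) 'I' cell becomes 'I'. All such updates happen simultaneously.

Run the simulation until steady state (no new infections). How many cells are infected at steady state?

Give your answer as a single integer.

Answer: 37

Derivation:
Step 0 (initial): 1 infected
Step 1: +4 new -> 5 infected
Step 2: +7 new -> 12 infected
Step 3: +7 new -> 19 infected
Step 4: +6 new -> 25 infected
Step 5: +6 new -> 31 infected
Step 6: +3 new -> 34 infected
Step 7: +2 new -> 36 infected
Step 8: +1 new -> 37 infected
Step 9: +0 new -> 37 infected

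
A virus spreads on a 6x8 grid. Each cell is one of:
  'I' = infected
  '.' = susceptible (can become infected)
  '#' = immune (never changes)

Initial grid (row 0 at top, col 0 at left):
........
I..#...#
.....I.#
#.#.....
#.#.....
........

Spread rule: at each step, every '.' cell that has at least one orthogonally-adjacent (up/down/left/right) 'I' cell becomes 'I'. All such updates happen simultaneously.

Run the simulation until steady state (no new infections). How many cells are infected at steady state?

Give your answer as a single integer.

Step 0 (initial): 2 infected
Step 1: +7 new -> 9 infected
Step 2: +10 new -> 19 infected
Step 3: +10 new -> 29 infected
Step 4: +7 new -> 36 infected
Step 5: +3 new -> 39 infected
Step 6: +2 new -> 41 infected
Step 7: +0 new -> 41 infected

Answer: 41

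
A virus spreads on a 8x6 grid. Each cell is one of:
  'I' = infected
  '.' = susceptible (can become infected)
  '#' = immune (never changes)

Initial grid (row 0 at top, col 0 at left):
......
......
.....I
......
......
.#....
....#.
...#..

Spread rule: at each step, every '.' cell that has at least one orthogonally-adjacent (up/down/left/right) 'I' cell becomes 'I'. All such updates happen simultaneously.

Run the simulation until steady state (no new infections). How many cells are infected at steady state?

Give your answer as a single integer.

Step 0 (initial): 1 infected
Step 1: +3 new -> 4 infected
Step 2: +5 new -> 9 infected
Step 3: +6 new -> 15 infected
Step 4: +7 new -> 22 infected
Step 5: +7 new -> 29 infected
Step 6: +7 new -> 36 infected
Step 7: +3 new -> 39 infected
Step 8: +3 new -> 42 infected
Step 9: +2 new -> 44 infected
Step 10: +1 new -> 45 infected
Step 11: +0 new -> 45 infected

Answer: 45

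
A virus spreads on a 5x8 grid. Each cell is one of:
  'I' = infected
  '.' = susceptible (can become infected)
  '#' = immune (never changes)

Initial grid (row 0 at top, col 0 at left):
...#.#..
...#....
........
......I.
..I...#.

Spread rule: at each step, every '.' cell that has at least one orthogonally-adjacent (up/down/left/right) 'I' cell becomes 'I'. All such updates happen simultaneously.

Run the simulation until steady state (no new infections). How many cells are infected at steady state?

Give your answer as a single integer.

Step 0 (initial): 2 infected
Step 1: +6 new -> 8 infected
Step 2: +11 new -> 19 infected
Step 3: +8 new -> 27 infected
Step 4: +5 new -> 32 infected
Step 5: +3 new -> 35 infected
Step 6: +1 new -> 36 infected
Step 7: +0 new -> 36 infected

Answer: 36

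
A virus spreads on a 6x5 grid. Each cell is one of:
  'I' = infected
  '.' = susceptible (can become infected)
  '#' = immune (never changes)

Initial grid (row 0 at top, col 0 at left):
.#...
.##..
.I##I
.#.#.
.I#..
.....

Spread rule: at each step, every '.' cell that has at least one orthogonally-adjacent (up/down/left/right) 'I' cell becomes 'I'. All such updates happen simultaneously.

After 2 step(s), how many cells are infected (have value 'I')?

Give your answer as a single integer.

Step 0 (initial): 3 infected
Step 1: +5 new -> 8 infected
Step 2: +7 new -> 15 infected

Answer: 15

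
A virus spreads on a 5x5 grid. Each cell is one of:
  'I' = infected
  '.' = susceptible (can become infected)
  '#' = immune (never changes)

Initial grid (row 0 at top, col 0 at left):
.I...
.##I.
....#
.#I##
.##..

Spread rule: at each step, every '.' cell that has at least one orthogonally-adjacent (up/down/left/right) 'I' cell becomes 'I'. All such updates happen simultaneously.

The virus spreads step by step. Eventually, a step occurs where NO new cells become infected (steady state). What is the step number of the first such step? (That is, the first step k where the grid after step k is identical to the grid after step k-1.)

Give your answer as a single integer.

Answer: 6

Derivation:
Step 0 (initial): 3 infected
Step 1: +6 new -> 9 infected
Step 2: +3 new -> 12 infected
Step 3: +1 new -> 13 infected
Step 4: +1 new -> 14 infected
Step 5: +1 new -> 15 infected
Step 6: +0 new -> 15 infected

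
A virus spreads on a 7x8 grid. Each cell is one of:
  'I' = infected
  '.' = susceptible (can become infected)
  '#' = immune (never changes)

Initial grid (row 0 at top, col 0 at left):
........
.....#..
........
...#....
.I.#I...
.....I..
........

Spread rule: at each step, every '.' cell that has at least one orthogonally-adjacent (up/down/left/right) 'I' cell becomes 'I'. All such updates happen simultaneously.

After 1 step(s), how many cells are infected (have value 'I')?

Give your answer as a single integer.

Step 0 (initial): 3 infected
Step 1: +9 new -> 12 infected

Answer: 12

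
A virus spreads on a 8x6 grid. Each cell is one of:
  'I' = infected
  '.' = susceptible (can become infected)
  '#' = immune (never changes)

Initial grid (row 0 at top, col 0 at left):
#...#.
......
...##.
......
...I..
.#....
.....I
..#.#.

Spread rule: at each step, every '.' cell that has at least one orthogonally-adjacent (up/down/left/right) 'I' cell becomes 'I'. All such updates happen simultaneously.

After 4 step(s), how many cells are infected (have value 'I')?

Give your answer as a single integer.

Answer: 28

Derivation:
Step 0 (initial): 2 infected
Step 1: +7 new -> 9 infected
Step 2: +7 new -> 16 infected
Step 3: +6 new -> 22 infected
Step 4: +6 new -> 28 infected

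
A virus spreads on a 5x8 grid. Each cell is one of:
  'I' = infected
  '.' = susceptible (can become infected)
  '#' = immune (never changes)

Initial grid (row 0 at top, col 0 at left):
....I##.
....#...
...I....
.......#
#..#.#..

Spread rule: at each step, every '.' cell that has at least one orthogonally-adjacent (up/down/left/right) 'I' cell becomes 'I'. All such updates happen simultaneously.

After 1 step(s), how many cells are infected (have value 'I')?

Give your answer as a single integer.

Step 0 (initial): 2 infected
Step 1: +5 new -> 7 infected

Answer: 7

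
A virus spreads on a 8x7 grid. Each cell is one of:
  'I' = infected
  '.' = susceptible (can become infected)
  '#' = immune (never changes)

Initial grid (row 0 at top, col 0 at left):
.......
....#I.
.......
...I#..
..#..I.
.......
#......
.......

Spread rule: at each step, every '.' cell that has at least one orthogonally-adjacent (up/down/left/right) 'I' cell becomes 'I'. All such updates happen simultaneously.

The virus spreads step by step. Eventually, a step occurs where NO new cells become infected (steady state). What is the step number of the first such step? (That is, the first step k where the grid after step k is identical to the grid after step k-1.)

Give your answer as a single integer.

Step 0 (initial): 3 infected
Step 1: +10 new -> 13 infected
Step 2: +12 new -> 25 infected
Step 3: +10 new -> 35 infected
Step 4: +9 new -> 44 infected
Step 5: +5 new -> 49 infected
Step 6: +2 new -> 51 infected
Step 7: +1 new -> 52 infected
Step 8: +0 new -> 52 infected

Answer: 8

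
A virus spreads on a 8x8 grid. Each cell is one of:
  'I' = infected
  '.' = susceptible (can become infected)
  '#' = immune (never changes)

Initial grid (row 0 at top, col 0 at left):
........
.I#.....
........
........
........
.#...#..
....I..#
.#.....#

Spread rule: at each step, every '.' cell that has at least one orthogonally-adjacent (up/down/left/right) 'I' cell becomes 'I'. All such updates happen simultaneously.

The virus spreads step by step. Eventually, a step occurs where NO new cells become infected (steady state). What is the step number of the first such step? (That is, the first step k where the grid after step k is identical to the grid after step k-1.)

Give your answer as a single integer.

Step 0 (initial): 2 infected
Step 1: +7 new -> 9 infected
Step 2: +11 new -> 20 infected
Step 3: +13 new -> 33 infected
Step 4: +10 new -> 43 infected
Step 5: +7 new -> 50 infected
Step 6: +4 new -> 54 infected
Step 7: +3 new -> 57 infected
Step 8: +1 new -> 58 infected
Step 9: +0 new -> 58 infected

Answer: 9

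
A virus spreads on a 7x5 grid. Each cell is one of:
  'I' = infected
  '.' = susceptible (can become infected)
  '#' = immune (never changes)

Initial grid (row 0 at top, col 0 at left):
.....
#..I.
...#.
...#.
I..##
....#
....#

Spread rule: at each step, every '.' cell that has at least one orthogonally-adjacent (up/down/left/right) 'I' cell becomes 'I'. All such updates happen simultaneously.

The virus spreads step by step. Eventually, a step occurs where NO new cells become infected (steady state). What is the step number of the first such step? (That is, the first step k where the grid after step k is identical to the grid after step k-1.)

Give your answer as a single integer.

Step 0 (initial): 2 infected
Step 1: +6 new -> 8 infected
Step 2: +10 new -> 18 infected
Step 3: +6 new -> 24 infected
Step 4: +3 new -> 27 infected
Step 5: +1 new -> 28 infected
Step 6: +0 new -> 28 infected

Answer: 6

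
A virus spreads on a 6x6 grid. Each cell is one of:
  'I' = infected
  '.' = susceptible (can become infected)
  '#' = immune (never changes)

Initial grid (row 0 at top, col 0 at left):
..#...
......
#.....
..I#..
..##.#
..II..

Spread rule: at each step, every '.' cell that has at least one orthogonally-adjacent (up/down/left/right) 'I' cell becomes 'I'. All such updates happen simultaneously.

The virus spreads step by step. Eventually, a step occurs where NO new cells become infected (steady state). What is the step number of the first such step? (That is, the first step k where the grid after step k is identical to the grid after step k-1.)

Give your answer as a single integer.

Answer: 7

Derivation:
Step 0 (initial): 3 infected
Step 1: +4 new -> 7 infected
Step 2: +8 new -> 15 infected
Step 3: +5 new -> 20 infected
Step 4: +6 new -> 26 infected
Step 5: +3 new -> 29 infected
Step 6: +1 new -> 30 infected
Step 7: +0 new -> 30 infected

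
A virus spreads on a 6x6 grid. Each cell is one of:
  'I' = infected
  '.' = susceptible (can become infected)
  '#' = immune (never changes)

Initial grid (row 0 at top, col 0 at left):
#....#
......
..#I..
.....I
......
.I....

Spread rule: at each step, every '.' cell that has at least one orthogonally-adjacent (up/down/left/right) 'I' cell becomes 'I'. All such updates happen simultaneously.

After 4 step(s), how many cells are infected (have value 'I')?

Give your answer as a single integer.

Answer: 33

Derivation:
Step 0 (initial): 3 infected
Step 1: +9 new -> 12 infected
Step 2: +12 new -> 24 infected
Step 3: +6 new -> 30 infected
Step 4: +3 new -> 33 infected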